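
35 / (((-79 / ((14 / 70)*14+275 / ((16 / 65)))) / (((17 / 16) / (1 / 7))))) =-74635967 / 20224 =-3690.47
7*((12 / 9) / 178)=14 / 267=0.05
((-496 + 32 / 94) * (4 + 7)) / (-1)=256256 / 47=5452.26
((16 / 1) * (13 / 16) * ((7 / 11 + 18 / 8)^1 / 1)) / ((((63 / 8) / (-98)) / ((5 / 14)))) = -16510 / 99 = -166.77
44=44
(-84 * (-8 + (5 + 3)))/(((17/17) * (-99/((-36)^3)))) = 0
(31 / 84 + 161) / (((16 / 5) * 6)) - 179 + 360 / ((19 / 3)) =-17428819 / 153216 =-113.75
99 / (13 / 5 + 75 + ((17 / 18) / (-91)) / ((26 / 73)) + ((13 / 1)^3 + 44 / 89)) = 1876214340 / 43116262951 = 0.04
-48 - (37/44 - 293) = 10743/44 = 244.16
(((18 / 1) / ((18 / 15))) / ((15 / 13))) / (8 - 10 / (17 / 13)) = 221 / 6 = 36.83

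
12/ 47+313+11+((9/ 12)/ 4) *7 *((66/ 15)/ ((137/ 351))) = 87326007/ 257560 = 339.05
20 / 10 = 2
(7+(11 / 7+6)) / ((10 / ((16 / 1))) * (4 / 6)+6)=2.27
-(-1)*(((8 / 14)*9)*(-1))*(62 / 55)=-2232 / 385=-5.80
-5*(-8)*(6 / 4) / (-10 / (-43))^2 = 5547 / 5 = 1109.40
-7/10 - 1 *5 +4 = -1.70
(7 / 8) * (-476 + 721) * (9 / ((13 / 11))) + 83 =178417 / 104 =1715.55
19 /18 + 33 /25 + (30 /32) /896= 7665967 /3225600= 2.38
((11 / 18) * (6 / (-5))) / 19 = -11 / 285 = -0.04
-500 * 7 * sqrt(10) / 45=-700 * sqrt(10) / 9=-245.95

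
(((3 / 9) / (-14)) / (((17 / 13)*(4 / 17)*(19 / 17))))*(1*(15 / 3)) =-1105 / 3192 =-0.35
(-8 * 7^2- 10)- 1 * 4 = -406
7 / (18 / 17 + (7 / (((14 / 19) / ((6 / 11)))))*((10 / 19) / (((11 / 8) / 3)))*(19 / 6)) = 14399 / 40938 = 0.35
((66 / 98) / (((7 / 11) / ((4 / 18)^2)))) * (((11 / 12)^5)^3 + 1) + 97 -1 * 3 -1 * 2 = 469158787584377769629 / 5095872385794441216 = 92.07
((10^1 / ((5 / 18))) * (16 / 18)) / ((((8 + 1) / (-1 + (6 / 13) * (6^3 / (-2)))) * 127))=-21152 / 14859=-1.42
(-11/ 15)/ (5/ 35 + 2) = -0.34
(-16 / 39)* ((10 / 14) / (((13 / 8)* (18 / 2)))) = -640 / 31941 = -0.02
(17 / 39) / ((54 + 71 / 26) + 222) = 34 / 21741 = 0.00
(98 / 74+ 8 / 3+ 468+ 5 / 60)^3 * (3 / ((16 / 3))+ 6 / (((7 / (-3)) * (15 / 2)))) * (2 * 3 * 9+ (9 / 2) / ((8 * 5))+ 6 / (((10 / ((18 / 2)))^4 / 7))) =4894169438838224156409 / 2593433600000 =1887138902.97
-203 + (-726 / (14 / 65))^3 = -13135903439504 / 343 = -38297094575.81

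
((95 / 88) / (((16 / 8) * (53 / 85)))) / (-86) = -8075 / 802208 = -0.01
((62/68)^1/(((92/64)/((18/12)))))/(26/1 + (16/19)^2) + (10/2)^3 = 78564507/628337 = 125.04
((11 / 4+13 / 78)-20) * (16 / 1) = -820 / 3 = -273.33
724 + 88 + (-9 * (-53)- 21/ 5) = 6424/ 5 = 1284.80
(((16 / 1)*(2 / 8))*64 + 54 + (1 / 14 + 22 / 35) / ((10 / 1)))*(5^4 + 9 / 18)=38789757 / 200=193948.78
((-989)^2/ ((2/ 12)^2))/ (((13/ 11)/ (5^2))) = 9683397900/ 13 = 744876761.54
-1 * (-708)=708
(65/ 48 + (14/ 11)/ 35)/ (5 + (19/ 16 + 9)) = 3671/ 40095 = 0.09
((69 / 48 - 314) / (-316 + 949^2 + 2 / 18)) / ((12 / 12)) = -45009 / 129641056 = -0.00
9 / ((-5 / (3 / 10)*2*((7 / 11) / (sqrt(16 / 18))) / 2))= -99*sqrt(2) / 175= -0.80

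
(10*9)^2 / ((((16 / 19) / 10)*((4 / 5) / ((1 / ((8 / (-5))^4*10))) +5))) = 120234375 / 71786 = 1674.90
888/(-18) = -148/3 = -49.33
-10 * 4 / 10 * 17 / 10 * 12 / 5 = -408 / 25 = -16.32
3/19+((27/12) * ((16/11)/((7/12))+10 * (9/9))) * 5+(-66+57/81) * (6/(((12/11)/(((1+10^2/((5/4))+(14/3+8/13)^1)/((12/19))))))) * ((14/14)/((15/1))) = -347184871697/110918808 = -3130.08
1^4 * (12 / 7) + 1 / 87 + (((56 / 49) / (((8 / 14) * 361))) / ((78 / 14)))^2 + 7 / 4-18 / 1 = -2337719702455 / 160953211692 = -14.52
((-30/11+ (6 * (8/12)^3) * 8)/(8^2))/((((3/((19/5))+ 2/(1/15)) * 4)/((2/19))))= 0.00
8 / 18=4 / 9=0.44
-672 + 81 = -591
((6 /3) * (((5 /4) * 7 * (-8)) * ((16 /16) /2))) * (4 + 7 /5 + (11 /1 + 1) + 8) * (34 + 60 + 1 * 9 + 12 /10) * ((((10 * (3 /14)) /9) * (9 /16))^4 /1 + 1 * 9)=-93706899648183 /56197120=-1667468.01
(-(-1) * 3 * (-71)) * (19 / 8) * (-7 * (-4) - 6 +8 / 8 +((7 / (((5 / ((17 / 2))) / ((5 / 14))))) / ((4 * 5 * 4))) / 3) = -29808853 / 2560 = -11644.08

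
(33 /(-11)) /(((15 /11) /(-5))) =11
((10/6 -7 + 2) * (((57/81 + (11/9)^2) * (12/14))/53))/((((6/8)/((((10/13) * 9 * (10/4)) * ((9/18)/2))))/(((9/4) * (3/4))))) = -11125/9646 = -1.15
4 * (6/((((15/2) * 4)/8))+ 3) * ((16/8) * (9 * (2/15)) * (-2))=-2208/25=-88.32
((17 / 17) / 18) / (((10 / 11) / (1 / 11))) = 1 / 180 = 0.01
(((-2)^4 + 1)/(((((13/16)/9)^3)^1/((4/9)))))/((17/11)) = 14598144/2197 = 6644.58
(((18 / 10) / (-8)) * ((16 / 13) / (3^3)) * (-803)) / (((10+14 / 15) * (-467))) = -803 / 497822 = -0.00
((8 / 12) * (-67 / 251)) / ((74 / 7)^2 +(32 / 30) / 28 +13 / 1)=-490 / 343619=-0.00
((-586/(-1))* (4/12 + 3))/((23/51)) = 99620/23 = 4331.30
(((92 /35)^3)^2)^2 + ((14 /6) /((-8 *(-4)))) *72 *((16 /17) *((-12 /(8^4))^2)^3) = 1801534560605832186490444277941723173097853 /16557897968324647885733888000000000000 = 108802.13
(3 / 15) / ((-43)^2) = 1 / 9245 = 0.00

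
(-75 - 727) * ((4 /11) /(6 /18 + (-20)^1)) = 9624 /649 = 14.83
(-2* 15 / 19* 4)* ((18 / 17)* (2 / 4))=-1080 / 323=-3.34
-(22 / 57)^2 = -484 / 3249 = -0.15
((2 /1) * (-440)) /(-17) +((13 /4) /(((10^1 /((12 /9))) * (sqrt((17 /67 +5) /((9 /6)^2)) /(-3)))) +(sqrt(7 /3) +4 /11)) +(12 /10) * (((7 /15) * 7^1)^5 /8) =-39 * sqrt(1474) /1760 +sqrt(21) /3 +102172121563 /946687500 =108.60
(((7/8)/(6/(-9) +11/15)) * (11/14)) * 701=115665/16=7229.06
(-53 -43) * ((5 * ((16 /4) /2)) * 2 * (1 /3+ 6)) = -12160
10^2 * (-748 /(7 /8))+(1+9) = -598330 /7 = -85475.71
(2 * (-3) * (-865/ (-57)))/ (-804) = 865/ 7638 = 0.11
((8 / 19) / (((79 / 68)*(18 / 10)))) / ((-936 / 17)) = -5780 / 1580553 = -0.00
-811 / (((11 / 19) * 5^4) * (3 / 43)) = -662587 / 20625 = -32.13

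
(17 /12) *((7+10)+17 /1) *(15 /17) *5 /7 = 30.36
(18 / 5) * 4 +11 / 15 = 227 / 15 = 15.13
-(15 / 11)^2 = -225 / 121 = -1.86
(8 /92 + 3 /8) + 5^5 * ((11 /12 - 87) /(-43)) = 148504715 /23736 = 6256.52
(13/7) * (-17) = -221/7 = -31.57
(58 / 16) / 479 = 29 / 3832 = 0.01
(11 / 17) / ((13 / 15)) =165 / 221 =0.75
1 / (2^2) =1 / 4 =0.25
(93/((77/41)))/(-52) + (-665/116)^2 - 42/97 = 31.48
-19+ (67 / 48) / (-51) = -46579 / 2448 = -19.03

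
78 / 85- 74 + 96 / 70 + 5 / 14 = -84911 / 1190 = -71.35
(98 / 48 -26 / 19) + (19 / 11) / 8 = 1115 / 1254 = 0.89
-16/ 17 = -0.94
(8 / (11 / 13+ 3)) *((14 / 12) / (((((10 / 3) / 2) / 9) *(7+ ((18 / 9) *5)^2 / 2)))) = 0.23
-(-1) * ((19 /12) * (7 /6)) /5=133 /360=0.37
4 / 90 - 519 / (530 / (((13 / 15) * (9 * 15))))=-109259 / 954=-114.53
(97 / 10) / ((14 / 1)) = 97 / 140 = 0.69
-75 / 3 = -25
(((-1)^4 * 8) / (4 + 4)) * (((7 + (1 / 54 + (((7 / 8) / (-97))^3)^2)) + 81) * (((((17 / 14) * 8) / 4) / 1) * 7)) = 8821797155015038205179 / 5895682558022909952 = 1496.31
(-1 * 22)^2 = 484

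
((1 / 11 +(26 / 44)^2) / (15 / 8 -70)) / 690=-71 / 7583675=-0.00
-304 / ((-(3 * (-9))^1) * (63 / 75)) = -7600 / 567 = -13.40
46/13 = 3.54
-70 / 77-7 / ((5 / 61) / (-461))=2165267 / 55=39368.49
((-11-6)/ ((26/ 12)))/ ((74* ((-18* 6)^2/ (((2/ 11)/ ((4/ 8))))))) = -17/ 5142852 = -0.00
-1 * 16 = -16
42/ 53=0.79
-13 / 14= -0.93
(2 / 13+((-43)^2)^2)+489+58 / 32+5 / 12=2133638447 / 624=3419292.38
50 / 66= 25 / 33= 0.76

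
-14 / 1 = -14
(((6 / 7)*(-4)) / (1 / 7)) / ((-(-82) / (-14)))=168 / 41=4.10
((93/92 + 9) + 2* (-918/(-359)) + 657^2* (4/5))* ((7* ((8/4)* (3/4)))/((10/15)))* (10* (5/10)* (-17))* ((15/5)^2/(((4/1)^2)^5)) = -549697812160077/138529472512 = -3968.09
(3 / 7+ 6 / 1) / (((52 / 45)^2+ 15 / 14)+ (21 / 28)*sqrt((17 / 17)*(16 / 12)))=6217549875 / 2026338743 -1291696875*sqrt(3) / 2026338743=1.96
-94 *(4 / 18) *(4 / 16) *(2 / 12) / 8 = -47 / 432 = -0.11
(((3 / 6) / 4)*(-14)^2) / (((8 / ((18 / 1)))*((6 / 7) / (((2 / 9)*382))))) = 65513 / 12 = 5459.42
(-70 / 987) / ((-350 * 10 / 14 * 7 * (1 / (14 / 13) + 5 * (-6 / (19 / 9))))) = -38 / 12453825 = -0.00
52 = 52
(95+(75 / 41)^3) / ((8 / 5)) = 17423425 / 275684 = 63.20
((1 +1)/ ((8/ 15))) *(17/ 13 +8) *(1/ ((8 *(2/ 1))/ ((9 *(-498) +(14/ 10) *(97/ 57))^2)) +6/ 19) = 197222778705601/ 4505280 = 43775920.41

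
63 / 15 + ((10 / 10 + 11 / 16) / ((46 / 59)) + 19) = 93341 / 3680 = 25.36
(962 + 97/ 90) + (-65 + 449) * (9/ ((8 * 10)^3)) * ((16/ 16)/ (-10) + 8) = 346727197/ 360000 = 963.13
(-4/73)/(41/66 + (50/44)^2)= -5808/202721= -0.03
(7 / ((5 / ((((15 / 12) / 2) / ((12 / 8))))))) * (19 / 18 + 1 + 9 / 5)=2429 / 1080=2.25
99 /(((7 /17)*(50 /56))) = 6732 /25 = 269.28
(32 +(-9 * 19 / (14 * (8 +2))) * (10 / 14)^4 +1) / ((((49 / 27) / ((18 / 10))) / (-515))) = -54992442321 / 3294172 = -16693.86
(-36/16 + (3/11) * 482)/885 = 379/2596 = 0.15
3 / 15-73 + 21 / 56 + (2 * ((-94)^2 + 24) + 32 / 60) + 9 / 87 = 61415777 / 3480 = 17648.21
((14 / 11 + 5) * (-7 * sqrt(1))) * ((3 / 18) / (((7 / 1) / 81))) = -1863 / 22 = -84.68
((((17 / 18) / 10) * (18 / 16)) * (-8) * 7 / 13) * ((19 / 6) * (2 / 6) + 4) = -833 / 360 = -2.31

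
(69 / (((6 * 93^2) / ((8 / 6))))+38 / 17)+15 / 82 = 87531461 / 36170118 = 2.42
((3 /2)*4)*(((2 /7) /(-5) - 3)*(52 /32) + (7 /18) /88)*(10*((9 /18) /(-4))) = 275173 /7392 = 37.23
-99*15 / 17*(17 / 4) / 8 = -46.41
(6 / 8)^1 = 3 / 4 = 0.75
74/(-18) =-37/9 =-4.11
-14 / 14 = -1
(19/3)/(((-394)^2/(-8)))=-38/116427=-0.00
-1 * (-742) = 742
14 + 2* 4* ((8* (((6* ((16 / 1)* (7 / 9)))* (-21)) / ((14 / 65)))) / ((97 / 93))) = -43329202 / 97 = -446692.80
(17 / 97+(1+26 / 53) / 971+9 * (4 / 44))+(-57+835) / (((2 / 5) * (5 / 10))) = 213658506763 / 54911021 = 3890.99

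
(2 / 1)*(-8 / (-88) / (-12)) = -1 / 66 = -0.02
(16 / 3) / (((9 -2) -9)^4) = 1 / 3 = 0.33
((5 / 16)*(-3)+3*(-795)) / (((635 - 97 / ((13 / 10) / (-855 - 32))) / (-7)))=694785 / 2779664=0.25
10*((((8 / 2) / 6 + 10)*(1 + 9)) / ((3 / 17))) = 54400 / 9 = 6044.44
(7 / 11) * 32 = 224 / 11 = 20.36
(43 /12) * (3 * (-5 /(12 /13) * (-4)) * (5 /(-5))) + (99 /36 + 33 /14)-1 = -4805 /21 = -228.81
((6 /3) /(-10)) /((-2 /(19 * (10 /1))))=19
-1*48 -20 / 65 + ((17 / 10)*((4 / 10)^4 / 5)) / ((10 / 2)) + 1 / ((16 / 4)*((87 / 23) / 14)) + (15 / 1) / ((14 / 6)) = -50659018451 / 1237031250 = -40.95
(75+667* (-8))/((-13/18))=94698/13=7284.46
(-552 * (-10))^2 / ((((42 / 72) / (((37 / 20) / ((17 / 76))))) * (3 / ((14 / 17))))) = 118592062.01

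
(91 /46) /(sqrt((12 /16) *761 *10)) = 91 *sqrt(22830) /525090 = 0.03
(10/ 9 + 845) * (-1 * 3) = -7615/ 3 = -2538.33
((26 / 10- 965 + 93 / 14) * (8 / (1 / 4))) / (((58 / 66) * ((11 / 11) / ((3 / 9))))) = -406032 / 35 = -11600.91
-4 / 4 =-1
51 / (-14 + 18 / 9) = -17 / 4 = -4.25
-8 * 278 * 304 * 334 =-225816064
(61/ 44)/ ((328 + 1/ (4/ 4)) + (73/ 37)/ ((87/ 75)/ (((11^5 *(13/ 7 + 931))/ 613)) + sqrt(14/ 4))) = 66470730773527302761811769119/ 15774104982692331254108687049404-2588421355036889344671875 *sqrt(14)/ 717004771940560511550394865882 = 0.00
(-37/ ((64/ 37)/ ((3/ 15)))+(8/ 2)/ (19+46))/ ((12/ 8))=-5847/ 2080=-2.81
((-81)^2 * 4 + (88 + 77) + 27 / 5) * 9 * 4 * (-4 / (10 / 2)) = -19018368 / 25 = -760734.72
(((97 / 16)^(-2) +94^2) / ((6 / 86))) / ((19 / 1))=3574941740 / 536313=6665.77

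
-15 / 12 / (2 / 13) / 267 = -65 / 2136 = -0.03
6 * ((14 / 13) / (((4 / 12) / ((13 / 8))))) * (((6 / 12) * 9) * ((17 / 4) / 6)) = 3213 / 32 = 100.41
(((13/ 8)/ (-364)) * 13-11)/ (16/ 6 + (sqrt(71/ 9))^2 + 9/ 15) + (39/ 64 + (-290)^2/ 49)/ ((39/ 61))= 1287636809/ 479661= 2684.47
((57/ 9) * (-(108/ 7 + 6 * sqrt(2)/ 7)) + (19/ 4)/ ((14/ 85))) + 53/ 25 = -13351/ 200 - 38 * sqrt(2)/ 7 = -74.43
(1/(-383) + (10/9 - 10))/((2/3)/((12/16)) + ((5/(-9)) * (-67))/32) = -980768/226353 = -4.33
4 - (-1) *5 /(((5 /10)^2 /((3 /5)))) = 16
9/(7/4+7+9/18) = 36/37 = 0.97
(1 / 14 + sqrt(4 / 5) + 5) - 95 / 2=-297 / 7 + 2* sqrt(5) / 5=-41.53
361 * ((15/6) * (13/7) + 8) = 63897/14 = 4564.07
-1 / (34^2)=-1 / 1156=-0.00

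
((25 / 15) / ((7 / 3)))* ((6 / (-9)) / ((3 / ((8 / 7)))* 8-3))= -5 / 189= -0.03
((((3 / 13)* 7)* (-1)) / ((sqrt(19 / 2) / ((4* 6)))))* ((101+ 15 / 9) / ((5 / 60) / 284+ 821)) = -176343552* sqrt(38) / 691098343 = -1.57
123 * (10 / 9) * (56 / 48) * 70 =100450 / 9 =11161.11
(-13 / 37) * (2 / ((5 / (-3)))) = 78 / 185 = 0.42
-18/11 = -1.64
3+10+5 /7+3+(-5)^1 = 82 /7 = 11.71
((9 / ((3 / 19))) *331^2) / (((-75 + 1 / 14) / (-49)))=4284054222 / 1049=4083941.11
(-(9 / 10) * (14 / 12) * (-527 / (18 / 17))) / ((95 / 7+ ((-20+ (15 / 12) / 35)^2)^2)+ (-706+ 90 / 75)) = 4818365216 / 1458292613583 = 0.00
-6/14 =-3/7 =-0.43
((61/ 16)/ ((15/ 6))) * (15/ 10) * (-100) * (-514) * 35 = 8230425/ 2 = 4115212.50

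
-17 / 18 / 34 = -1 / 36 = -0.03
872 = 872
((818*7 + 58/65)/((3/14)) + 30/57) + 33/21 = 693180181/25935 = 26727.60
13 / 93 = 0.14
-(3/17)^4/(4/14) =-567/167042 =-0.00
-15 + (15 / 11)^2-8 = -2558 / 121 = -21.14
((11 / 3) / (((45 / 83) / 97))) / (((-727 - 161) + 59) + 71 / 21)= -619927 / 780210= -0.79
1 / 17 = 0.06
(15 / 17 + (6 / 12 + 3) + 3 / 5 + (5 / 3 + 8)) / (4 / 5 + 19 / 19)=7471 / 918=8.14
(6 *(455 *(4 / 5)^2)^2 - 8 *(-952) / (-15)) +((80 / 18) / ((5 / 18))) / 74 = 1410469016 / 2775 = 508277.12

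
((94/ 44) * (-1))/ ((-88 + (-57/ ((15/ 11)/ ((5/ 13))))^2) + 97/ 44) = -15886/ 1283989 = -0.01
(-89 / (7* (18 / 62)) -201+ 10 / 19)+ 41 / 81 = -2626039 / 10773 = -243.76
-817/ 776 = -1.05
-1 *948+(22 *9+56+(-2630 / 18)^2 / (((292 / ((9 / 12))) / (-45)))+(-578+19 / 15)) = -21831291 / 5840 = -3738.23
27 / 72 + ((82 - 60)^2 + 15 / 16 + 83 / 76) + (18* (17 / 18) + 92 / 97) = 14872363 / 29488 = 504.35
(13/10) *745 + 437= 2811/2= 1405.50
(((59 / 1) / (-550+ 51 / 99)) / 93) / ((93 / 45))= -9735 / 17425813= -0.00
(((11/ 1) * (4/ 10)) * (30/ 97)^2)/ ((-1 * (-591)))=1320/ 1853573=0.00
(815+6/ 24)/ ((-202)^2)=3261/ 163216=0.02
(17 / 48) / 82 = 17 / 3936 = 0.00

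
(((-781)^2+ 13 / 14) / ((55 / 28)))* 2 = 34157868 / 55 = 621052.15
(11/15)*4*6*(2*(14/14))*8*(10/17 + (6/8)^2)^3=337307267/786080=429.10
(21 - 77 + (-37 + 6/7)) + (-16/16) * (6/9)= -1949/21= -92.81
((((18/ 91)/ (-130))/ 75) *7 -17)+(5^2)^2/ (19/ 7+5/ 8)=672218064/ 3950375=170.17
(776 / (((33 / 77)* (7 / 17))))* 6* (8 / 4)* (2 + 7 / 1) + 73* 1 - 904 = 474081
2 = 2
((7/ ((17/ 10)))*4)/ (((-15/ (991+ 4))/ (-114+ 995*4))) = -215413520/ 51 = -4223794.51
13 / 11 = 1.18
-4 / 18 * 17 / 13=-34 / 117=-0.29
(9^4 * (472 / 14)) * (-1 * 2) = -442398.86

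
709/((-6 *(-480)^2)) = -709/1382400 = -0.00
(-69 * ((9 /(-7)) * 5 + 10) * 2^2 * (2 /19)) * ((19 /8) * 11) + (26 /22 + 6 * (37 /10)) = -1034623 /385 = -2687.33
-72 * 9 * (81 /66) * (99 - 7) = -73165.09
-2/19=-0.11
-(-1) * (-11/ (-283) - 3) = -838/ 283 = -2.96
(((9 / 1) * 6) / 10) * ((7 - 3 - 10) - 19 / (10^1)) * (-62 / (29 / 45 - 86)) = -595107 / 19205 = -30.99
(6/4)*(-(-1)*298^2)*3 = 399618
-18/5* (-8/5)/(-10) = -72/125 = -0.58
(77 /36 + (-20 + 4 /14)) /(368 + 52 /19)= -84151 /1775088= -0.05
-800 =-800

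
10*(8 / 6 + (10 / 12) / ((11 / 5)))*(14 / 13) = 7910 / 429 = 18.44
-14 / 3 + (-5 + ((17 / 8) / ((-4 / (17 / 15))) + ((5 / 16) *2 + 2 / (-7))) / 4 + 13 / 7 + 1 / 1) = -30801 / 4480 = -6.88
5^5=3125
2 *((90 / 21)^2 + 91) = 218.73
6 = 6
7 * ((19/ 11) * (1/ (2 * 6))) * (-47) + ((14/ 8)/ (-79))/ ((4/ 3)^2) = -7903343/ 166848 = -47.37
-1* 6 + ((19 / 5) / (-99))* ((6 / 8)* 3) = -1339 / 220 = -6.09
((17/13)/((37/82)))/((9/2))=2788/4329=0.64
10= 10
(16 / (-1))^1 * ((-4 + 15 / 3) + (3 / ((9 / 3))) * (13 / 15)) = -29.87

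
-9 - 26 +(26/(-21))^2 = -33.47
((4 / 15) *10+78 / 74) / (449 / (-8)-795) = -3304 / 755799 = -0.00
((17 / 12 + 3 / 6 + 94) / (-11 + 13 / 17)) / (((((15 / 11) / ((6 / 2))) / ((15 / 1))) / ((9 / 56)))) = -49.70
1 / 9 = 0.11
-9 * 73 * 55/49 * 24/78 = -144540/637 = -226.91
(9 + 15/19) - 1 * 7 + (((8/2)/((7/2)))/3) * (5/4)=1303/399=3.27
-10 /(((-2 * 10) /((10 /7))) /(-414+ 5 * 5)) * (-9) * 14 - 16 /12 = 105026 /3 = 35008.67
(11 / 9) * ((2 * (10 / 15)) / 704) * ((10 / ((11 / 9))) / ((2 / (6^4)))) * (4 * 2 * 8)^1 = 8640 / 11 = 785.45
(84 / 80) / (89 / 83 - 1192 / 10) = -581 / 65364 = -0.01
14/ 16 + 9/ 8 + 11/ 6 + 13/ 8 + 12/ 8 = 6.96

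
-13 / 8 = -1.62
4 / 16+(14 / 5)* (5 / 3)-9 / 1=-4.08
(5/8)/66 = 5/528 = 0.01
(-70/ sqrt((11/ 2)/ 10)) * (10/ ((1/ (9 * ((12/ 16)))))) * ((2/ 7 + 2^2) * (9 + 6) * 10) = -6075000 * sqrt(55)/ 11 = -4095764.16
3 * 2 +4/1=10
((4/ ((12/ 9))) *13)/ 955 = 39/ 955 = 0.04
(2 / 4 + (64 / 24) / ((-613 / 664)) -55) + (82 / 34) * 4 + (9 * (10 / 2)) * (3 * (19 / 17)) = 6448987 / 62526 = 103.14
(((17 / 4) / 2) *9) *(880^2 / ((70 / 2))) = 2962080 / 7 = 423154.29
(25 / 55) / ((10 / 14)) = 7 / 11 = 0.64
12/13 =0.92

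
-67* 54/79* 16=-57888/79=-732.76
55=55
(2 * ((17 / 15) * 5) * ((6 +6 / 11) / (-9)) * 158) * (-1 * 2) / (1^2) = 85952 / 33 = 2604.61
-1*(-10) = 10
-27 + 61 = 34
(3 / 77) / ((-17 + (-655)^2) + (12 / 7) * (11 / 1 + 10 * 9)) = 3 / 33046948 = 0.00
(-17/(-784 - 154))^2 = 289/879844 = 0.00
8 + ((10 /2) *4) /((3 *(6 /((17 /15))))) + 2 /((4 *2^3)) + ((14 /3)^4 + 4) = 631921 /1296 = 487.59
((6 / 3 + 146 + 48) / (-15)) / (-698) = 98 / 5235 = 0.02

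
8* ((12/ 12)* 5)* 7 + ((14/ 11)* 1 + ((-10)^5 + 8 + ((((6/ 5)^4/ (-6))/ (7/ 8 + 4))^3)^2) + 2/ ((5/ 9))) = -315543404347828638116679940164/ 3164702594280242919921875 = -99707.13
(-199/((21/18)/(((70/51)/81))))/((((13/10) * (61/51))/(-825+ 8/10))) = 2523320/1647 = 1532.07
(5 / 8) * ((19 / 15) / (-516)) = -0.00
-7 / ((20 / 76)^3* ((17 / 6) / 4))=-542.26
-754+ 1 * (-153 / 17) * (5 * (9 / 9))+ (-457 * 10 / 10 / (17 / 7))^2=34611.38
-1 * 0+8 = 8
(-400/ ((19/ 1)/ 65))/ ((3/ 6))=-52000/ 19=-2736.84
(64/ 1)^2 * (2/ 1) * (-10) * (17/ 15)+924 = -275756/ 3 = -91918.67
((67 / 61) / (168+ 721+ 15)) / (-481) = -67 / 26524264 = -0.00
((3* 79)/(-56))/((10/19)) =-4503/560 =-8.04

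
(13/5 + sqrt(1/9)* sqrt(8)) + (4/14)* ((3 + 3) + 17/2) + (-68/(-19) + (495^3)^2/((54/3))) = 2* sqrt(2)/3 + 1086951908596654353/1330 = 817257074132823.76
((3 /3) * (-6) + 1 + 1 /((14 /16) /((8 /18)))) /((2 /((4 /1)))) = -566 /63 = -8.98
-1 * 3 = -3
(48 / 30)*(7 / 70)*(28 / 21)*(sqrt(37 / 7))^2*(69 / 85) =13616 / 14875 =0.92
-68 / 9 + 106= 886 / 9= 98.44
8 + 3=11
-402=-402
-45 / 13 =-3.46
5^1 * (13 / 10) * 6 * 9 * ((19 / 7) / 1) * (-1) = -6669 / 7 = -952.71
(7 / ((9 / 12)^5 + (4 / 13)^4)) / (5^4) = 204725248 / 4501541875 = 0.05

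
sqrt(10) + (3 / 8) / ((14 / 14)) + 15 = sqrt(10) + 123 / 8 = 18.54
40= 40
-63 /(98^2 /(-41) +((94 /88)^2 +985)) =-1666896 /19894195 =-0.08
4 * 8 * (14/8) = 56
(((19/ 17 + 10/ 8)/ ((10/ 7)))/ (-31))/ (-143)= 1127/ 3014440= 0.00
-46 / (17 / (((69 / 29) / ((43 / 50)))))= -158700 / 21199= -7.49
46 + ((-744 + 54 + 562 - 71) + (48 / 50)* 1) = -152.04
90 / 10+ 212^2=44953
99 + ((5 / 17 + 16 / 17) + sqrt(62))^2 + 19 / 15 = 42 *sqrt(62) / 17 + 710041 / 4335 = 183.25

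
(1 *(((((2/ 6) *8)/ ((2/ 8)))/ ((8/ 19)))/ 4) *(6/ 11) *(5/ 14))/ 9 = 95/ 693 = 0.14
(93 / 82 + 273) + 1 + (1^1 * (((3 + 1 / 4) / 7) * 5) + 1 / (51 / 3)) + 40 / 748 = 59587161 / 214676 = 277.57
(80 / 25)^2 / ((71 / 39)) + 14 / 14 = 11759 / 1775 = 6.62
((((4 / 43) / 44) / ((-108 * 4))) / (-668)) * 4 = 1 / 34124112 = 0.00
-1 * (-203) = 203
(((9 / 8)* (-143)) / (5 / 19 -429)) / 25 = 24453 / 1629200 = 0.02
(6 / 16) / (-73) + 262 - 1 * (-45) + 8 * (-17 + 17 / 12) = 319439 / 1752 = 182.33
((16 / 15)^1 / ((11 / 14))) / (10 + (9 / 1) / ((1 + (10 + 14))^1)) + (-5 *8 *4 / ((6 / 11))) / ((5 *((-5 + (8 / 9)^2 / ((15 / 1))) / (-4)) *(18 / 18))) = -347169760 / 7339431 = -47.30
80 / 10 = 8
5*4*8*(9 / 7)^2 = 12960 / 49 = 264.49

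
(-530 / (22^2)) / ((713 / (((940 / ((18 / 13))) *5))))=-4047875 / 776457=-5.21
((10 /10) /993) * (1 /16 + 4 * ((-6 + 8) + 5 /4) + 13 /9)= 2089 /142992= 0.01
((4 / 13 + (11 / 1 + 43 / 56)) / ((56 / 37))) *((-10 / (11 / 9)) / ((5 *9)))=-325267 / 224224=-1.45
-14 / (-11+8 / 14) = 98 / 73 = 1.34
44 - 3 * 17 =-7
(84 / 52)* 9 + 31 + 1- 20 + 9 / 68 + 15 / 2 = 30207 / 884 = 34.17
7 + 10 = 17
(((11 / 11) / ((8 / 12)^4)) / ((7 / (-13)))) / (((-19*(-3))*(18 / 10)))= -0.09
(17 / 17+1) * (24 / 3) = 16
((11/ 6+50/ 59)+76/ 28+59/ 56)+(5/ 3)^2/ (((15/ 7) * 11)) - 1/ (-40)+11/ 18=17669573/ 2453220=7.20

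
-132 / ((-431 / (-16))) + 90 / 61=-3.42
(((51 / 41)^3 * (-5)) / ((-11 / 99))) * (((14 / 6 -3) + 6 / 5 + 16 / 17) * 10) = 88017840 / 68921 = 1277.08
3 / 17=0.18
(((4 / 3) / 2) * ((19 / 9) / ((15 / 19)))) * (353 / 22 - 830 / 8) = -1393099 / 8910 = -156.35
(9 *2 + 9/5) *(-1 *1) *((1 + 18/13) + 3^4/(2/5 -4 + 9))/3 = -7458/65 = -114.74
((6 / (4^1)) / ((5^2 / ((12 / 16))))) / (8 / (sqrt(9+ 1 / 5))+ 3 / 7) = -4347 / 1526600+ 441*sqrt(230) / 381650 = 0.01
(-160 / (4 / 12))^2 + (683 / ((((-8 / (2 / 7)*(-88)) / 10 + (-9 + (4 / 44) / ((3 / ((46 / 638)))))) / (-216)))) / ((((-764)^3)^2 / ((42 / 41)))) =1467120680942567471573537438865 / 6367711288813226873237504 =230400.00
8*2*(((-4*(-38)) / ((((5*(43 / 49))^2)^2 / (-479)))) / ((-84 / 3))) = 239842074976 / 2136750625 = 112.25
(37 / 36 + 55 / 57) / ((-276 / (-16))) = 1363 / 11799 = 0.12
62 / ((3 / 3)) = 62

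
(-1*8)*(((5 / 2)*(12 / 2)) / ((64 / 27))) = -405 / 8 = -50.62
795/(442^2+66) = 0.00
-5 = -5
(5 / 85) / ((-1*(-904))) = 1 / 15368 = 0.00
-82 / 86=-41 / 43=-0.95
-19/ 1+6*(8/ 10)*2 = -47/ 5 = -9.40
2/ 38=1/ 19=0.05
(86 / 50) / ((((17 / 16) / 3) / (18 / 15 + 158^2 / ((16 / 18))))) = 17049672 / 125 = 136397.38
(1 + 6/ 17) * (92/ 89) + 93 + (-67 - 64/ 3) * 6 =-659065/ 1513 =-435.60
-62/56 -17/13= -879/364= -2.41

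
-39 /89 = -0.44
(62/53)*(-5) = -310/53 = -5.85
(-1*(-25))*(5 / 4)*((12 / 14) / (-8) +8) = 27625 / 112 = 246.65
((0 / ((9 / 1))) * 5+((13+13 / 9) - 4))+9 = 175 / 9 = 19.44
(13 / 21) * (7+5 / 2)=247 / 42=5.88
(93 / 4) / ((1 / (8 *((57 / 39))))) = 3534 / 13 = 271.85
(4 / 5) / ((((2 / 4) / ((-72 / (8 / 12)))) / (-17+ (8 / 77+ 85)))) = -4530816 / 385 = -11768.35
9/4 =2.25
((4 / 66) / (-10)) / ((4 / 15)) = -1 / 44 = -0.02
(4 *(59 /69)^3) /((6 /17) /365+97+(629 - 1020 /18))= 2548753390 /682184964987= 0.00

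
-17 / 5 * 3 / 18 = -17 / 30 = -0.57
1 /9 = 0.11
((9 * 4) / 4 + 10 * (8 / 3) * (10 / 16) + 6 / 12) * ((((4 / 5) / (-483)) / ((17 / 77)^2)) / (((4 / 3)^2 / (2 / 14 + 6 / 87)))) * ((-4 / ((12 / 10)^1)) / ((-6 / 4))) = -816871 / 3469734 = -0.24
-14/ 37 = -0.38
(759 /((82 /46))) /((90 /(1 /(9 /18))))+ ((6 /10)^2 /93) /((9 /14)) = 9.47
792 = 792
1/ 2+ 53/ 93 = 199/ 186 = 1.07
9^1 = 9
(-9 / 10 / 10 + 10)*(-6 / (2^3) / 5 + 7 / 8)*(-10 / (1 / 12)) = -86217 / 100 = -862.17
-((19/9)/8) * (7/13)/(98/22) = -209/6552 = -0.03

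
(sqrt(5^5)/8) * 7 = 175 * sqrt(5)/8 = 48.91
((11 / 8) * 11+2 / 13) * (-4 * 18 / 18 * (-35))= 55615 / 26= 2139.04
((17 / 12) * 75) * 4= 425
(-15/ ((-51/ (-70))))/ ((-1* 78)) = 175/ 663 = 0.26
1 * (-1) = -1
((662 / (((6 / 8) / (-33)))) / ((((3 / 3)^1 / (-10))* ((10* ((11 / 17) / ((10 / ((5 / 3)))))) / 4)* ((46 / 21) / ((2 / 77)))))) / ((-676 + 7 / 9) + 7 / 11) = -911574 / 48001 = -18.99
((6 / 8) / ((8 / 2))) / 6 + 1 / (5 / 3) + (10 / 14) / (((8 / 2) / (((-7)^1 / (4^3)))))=783 / 1280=0.61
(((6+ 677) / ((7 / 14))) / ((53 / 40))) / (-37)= -54640 / 1961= -27.86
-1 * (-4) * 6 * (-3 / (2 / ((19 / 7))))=-684 / 7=-97.71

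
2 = 2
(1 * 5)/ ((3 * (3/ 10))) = 50/ 9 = 5.56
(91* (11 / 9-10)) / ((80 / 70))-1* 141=-60475 / 72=-839.93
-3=-3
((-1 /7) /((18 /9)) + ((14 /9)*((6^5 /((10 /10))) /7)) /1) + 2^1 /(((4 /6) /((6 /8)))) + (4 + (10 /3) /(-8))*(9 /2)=97793 /56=1746.30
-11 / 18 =-0.61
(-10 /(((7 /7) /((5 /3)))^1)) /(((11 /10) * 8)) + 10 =535 /66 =8.11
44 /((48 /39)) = 143 /4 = 35.75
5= 5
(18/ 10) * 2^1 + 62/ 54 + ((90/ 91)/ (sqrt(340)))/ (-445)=4.75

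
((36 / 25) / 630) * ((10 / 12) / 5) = 0.00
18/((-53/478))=-8604/53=-162.34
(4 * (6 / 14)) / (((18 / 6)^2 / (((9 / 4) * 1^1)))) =3 / 7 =0.43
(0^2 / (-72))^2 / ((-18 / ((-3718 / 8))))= 0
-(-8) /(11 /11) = 8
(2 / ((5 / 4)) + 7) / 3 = 43 / 15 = 2.87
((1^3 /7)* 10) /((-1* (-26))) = 0.05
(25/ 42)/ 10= 0.06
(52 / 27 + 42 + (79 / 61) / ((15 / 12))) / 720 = 185131 / 2964600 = 0.06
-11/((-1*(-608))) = -11/608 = -0.02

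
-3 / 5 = -0.60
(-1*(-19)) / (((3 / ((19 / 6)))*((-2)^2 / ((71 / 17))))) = 25631 / 1224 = 20.94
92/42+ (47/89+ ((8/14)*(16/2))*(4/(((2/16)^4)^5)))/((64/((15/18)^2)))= 5211937214476667014559/22784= 228754266787072814.89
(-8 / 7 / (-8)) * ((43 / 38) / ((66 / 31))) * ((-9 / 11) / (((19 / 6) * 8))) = -11997 / 4892272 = -0.00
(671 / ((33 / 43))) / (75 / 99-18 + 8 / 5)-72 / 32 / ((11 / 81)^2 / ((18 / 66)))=-1225283267 / 13741244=-89.17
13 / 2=6.50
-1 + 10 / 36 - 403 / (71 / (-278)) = 2015689 / 1278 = 1577.22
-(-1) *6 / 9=2 / 3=0.67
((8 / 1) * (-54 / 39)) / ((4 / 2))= -72 / 13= -5.54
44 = 44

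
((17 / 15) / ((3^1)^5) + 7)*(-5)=-25532 / 729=-35.02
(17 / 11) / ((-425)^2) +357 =41724376 / 116875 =357.00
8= 8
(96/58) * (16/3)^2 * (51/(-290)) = -34816/4205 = -8.28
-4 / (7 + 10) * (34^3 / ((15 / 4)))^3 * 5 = -914326479306752 / 675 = -1354557747121.11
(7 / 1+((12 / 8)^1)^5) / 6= 467 / 192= 2.43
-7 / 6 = -1.17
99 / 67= 1.48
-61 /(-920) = 61 /920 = 0.07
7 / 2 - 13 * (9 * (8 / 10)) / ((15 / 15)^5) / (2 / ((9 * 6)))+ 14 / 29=-731733 / 290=-2523.22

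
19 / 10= 1.90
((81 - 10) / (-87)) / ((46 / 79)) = -5609 / 4002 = -1.40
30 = 30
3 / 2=1.50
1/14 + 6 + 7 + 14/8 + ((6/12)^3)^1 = 837/56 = 14.95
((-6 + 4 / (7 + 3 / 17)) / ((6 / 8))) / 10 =-664 / 915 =-0.73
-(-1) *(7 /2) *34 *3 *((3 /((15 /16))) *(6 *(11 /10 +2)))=531216 /25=21248.64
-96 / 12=-8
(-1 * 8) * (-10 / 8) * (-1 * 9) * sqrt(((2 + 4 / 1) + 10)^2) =-1440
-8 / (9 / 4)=-32 / 9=-3.56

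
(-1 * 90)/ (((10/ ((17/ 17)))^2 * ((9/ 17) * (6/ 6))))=-17/ 10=-1.70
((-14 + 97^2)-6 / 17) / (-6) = -159709 / 102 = -1565.77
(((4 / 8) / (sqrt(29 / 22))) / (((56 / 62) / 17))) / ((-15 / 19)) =-10013 * sqrt(638) / 24360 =-10.38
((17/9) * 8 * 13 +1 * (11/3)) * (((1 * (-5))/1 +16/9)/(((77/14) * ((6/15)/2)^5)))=-326431250/891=-366365.04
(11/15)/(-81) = -11/1215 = -0.01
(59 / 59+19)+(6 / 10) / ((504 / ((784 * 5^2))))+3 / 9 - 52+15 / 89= -2180 / 267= -8.16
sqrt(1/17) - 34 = -34 + sqrt(17)/17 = -33.76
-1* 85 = -85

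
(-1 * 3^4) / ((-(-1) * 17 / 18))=-1458 / 17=-85.76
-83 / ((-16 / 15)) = 1245 / 16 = 77.81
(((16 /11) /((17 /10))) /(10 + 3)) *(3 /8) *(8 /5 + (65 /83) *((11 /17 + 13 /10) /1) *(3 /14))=1141827 /24010987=0.05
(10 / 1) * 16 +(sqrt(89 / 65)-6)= sqrt(5785) / 65 +154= 155.17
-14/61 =-0.23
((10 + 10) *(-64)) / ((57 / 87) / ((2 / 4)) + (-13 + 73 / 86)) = 3192320 / 27037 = 118.07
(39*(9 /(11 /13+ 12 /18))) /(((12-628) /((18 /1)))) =-123201 /18172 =-6.78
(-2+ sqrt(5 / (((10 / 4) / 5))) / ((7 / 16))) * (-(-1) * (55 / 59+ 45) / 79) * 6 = -32520 / 4661+ 260160 * sqrt(10) / 32627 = 18.24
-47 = -47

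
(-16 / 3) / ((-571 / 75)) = 400 / 571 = 0.70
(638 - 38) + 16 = 616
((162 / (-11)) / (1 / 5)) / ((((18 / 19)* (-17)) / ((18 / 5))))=3078 / 187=16.46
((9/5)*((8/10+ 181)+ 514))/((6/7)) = 73059/50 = 1461.18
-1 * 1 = -1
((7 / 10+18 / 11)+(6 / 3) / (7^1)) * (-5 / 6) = -673 / 308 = -2.19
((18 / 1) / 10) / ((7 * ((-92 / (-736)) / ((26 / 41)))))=1872 / 1435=1.30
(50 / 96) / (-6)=-25 / 288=-0.09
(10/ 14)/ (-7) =-5/ 49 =-0.10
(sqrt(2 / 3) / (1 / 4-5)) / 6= -2*sqrt(6) / 171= -0.03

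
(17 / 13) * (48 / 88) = 102 / 143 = 0.71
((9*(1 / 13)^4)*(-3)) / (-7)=27 / 199927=0.00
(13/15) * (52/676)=1/15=0.07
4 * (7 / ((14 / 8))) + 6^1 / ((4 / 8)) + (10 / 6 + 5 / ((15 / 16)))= 35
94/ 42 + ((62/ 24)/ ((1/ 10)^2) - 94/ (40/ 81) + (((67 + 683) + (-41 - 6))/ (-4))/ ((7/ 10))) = -3617/ 20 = -180.85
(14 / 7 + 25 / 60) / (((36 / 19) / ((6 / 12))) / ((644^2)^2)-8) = -2961727446328 / 9804339132645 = -0.30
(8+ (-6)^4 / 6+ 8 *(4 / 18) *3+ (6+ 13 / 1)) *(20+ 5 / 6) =93125 / 18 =5173.61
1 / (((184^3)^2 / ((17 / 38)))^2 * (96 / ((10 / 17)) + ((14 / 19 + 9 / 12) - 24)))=1445 / 1529693971488503935201124552802304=0.00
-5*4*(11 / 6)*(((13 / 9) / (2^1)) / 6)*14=-5005 / 81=-61.79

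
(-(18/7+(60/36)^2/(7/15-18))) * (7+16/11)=-413137/20251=-20.40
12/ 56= 3/ 14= 0.21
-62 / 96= -31 / 48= -0.65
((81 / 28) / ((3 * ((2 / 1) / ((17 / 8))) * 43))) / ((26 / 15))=6885 / 500864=0.01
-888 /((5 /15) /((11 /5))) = -29304 /5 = -5860.80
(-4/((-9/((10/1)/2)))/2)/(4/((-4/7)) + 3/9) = -1/6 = -0.17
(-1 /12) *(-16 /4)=1 /3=0.33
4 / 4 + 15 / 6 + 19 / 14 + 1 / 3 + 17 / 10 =6.89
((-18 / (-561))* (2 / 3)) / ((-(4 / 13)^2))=-169 / 748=-0.23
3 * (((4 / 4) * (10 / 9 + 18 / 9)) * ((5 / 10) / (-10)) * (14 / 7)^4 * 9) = -336 / 5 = -67.20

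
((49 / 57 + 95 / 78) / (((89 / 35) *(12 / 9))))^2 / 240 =2322659045 / 1484551031808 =0.00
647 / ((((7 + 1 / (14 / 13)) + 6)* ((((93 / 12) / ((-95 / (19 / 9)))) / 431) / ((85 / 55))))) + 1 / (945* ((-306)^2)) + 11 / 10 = -70471214517640081 / 392258526660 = -179655.02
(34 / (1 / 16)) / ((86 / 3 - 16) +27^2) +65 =146257 / 2225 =65.73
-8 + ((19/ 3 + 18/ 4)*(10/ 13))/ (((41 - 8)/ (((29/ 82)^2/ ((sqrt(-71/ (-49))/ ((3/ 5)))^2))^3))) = -8.00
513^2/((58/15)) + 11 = 68071.95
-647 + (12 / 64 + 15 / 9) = -30967 / 48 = -645.15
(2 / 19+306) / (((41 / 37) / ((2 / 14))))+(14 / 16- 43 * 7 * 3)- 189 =-1051.66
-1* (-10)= 10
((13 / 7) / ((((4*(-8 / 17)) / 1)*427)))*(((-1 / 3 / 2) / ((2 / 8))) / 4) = 221 / 573888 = 0.00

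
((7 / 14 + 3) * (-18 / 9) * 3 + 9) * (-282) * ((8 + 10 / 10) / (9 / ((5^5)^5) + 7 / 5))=1134574413299560546875 / 52154064178466798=21754.29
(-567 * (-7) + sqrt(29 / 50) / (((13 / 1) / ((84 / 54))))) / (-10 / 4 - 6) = -7938 / 17 - 14 * sqrt(58) / 9945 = -466.95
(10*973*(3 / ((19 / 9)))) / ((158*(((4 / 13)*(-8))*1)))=-1707615 / 48032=-35.55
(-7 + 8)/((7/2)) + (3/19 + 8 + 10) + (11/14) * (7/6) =30899/1596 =19.36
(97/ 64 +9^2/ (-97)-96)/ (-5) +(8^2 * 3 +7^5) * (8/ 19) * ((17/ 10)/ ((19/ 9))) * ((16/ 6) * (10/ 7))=21975.83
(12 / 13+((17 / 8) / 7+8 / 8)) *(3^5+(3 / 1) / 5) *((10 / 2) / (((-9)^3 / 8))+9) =306545689 / 63180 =4851.94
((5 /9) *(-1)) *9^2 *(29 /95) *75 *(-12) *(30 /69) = 2349000 /437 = 5375.29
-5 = -5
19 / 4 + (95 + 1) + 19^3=27839 / 4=6959.75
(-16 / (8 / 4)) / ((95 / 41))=-328 / 95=-3.45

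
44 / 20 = 11 / 5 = 2.20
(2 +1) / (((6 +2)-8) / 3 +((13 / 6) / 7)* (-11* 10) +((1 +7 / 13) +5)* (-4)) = -819 / 16435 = -0.05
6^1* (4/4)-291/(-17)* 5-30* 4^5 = -520683/17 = -30628.41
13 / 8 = 1.62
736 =736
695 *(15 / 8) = 10425 / 8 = 1303.12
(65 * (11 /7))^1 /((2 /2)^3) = 715 /7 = 102.14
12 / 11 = 1.09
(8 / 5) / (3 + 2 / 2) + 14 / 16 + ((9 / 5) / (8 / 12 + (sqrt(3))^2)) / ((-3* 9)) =553 / 440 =1.26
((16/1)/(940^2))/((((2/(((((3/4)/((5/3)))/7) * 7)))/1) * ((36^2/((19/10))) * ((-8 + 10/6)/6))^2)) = 1/127238400000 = 0.00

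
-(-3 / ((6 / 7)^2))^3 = 117649 / 1728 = 68.08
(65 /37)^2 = 4225 /1369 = 3.09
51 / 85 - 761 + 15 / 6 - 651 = -14089 / 10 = -1408.90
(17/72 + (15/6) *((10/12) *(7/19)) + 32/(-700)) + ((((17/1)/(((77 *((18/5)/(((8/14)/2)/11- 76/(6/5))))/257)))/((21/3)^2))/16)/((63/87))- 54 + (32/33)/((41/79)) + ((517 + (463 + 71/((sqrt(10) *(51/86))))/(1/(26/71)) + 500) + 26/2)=1118 *sqrt(10)/255 + 2089321136096309749/1822159507152600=1160.48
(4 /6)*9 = 6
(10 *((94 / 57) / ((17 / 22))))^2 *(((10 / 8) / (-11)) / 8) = -6.47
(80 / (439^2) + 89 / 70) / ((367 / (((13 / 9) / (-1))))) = -223050997 / 44559022410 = -0.01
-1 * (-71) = 71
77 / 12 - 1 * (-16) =269 / 12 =22.42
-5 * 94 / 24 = -235 / 12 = -19.58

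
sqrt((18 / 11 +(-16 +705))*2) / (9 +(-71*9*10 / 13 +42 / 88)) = -52*sqrt(167134) / 275739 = -0.08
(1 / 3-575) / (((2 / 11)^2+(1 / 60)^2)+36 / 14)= -1752273600 / 7942447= -220.62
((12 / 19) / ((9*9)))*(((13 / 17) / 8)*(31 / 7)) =403 / 122094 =0.00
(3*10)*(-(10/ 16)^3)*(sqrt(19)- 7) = 13125/ 256- 1875*sqrt(19)/ 256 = 19.34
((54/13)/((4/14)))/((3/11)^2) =2541/13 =195.46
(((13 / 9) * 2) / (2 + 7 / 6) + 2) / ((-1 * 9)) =-166 / 513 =-0.32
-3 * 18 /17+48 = 762 /17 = 44.82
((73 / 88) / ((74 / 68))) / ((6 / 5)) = 6205 / 9768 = 0.64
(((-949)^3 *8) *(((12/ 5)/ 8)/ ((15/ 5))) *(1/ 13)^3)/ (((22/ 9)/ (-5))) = 7002306/ 11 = 636573.27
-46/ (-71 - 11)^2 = -23/ 3362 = -0.01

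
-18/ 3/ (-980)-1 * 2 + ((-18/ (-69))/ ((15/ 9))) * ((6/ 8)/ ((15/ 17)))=-1.86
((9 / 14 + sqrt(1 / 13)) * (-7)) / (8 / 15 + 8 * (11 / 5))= -135 / 544 - 105 * sqrt(13) / 3536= -0.36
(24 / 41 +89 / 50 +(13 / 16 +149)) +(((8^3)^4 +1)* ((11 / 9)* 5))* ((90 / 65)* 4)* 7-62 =3471158208958569921 / 213200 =16281229873164.02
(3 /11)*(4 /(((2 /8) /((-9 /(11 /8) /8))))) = -432 /121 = -3.57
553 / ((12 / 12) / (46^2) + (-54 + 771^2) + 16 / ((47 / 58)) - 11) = 54996956 / 59113845647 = 0.00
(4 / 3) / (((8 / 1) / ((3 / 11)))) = 1 / 22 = 0.05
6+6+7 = 19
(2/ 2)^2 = 1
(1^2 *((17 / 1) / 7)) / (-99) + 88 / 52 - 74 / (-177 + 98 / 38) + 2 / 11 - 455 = -6758256497 / 14927913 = -452.73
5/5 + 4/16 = 5/4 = 1.25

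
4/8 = 1/2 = 0.50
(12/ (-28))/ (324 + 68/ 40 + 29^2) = -10/ 27223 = -0.00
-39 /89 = -0.44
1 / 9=0.11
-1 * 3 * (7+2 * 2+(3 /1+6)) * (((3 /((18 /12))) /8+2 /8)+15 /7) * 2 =-2220 /7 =-317.14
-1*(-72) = 72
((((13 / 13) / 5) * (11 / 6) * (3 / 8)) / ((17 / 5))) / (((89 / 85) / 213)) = 11715 / 1424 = 8.23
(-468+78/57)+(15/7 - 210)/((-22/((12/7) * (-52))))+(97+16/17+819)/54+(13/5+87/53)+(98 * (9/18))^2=154097496079/138407115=1113.36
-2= -2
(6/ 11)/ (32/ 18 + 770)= 27/ 38203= 0.00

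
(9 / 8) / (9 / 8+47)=9 / 385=0.02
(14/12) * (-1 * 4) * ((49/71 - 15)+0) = 14224/213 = 66.78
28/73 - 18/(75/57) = -13.30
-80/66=-40/33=-1.21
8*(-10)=-80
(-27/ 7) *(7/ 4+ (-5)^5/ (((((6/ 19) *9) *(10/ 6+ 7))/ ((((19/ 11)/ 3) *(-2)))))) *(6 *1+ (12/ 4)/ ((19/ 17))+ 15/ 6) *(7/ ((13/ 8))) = -970392725/ 35321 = -27473.53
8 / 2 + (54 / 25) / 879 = 29318 / 7325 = 4.00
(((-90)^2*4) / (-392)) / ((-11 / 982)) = 3977100 / 539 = 7378.66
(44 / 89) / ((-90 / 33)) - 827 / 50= -223229 / 13350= -16.72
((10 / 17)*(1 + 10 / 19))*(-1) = -290 / 323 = -0.90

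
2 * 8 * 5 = 80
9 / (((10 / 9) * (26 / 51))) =15.89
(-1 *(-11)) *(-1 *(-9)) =99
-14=-14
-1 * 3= -3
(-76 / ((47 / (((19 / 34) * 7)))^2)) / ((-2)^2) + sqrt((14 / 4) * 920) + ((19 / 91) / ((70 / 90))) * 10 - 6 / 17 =3578462609 / 1626645748 + 2 * sqrt(805) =58.94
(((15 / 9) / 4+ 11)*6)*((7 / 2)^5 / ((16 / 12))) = 6907677 / 256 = 26983.11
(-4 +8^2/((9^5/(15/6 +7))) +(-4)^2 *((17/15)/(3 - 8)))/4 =-2810869/1476225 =-1.90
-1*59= -59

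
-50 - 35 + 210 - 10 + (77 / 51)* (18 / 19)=37607 / 323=116.43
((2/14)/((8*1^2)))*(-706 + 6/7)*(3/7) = -1851/343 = -5.40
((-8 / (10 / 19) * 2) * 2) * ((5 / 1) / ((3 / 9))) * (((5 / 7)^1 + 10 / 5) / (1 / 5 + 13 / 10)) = -11552 / 7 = -1650.29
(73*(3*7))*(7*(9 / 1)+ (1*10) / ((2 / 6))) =142569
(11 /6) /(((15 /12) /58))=85.07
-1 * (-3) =3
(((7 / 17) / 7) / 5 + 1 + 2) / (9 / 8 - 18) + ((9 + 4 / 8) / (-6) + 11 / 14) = -313619 / 321300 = -0.98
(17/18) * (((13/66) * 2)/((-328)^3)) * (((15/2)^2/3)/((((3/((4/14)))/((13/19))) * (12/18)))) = -71825/3717049577472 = -0.00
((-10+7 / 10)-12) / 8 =-213 / 80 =-2.66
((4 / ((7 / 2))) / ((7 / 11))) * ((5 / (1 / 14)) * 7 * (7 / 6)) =3080 / 3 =1026.67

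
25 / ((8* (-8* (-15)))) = 5 / 192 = 0.03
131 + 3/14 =1837/14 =131.21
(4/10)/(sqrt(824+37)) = 2* sqrt(861)/4305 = 0.01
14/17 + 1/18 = 269/306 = 0.88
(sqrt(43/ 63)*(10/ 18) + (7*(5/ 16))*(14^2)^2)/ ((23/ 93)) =155*sqrt(301)/ 1449 + 7815255/ 23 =339795.55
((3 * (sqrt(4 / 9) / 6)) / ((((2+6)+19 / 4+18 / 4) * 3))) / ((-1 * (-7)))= 4 / 4347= 0.00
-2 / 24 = -1 / 12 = -0.08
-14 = -14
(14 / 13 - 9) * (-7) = 721 / 13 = 55.46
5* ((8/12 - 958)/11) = -435.15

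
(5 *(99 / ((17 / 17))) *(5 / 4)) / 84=825 / 112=7.37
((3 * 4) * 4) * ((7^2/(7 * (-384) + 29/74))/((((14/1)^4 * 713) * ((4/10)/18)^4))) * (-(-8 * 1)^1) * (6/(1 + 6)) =-43696260000/48638627597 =-0.90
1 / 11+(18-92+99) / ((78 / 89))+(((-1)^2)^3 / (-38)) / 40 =18659851 / 652080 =28.62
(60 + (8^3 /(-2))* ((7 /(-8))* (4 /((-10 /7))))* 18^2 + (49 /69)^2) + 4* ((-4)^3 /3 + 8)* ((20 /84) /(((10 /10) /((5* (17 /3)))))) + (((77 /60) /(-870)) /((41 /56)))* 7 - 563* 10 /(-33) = -6647495173729282 /32691287475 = -203341.49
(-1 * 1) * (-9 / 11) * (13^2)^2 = 23368.09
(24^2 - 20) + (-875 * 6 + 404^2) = 158522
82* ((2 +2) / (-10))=-164 / 5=-32.80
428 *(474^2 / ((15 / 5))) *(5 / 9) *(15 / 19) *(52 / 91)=1068459200 / 133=8033527.82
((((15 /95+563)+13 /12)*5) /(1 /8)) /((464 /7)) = 4502645 /13224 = 340.49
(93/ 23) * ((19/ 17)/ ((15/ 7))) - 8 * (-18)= 285643/ 1955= 146.11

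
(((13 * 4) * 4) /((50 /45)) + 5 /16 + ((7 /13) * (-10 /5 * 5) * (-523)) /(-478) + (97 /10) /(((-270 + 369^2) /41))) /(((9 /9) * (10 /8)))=6134722340249 /42221333700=145.30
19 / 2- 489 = -959 / 2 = -479.50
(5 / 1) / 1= 5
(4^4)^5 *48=52776558133248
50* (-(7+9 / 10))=-395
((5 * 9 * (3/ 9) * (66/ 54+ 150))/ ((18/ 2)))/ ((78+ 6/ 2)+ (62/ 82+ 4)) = 279005/ 94932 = 2.94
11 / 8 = 1.38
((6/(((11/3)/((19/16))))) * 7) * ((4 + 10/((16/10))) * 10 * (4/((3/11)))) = 81795/4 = 20448.75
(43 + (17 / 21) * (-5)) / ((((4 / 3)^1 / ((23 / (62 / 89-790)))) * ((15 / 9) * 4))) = -837223 / 6556480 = -0.13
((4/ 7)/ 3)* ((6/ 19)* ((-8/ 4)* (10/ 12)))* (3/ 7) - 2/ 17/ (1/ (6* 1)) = -11852/ 15827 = -0.75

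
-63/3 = -21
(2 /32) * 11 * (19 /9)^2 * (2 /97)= 3971 /62856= 0.06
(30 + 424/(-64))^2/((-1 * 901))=-2057/3392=-0.61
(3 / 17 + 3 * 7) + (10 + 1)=547 / 17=32.18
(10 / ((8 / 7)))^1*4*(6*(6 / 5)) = 252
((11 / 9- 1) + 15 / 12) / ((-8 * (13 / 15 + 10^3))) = -0.00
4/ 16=1/ 4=0.25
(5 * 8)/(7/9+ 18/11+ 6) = 3960/833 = 4.75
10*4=40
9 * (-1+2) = 9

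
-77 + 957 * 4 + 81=3832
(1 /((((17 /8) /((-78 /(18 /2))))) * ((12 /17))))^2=2704 /81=33.38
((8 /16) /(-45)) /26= -1 /2340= -0.00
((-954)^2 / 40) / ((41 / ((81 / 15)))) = 6143283 / 2050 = 2996.72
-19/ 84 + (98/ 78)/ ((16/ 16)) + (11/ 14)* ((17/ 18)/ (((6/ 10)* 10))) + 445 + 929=27030025/ 19656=1375.15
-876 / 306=-146 / 51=-2.86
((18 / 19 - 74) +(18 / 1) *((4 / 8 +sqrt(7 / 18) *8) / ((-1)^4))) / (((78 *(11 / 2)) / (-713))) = 867721 / 8151 - 5704 *sqrt(14) / 143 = -42.79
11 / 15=0.73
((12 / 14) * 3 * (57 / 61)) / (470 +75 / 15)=54 / 10675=0.01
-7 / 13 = -0.54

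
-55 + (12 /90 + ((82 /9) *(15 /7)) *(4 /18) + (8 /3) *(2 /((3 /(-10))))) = -64549 /945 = -68.31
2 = 2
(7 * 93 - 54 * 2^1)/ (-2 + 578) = 181/ 192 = 0.94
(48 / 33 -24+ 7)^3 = -3756.73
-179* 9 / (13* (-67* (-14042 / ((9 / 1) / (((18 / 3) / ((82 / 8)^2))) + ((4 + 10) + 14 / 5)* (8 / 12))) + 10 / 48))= -1044198648 / 46967190335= -0.02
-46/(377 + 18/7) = -322/2657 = -0.12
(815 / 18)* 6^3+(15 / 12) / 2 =78245 / 8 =9780.62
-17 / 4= -4.25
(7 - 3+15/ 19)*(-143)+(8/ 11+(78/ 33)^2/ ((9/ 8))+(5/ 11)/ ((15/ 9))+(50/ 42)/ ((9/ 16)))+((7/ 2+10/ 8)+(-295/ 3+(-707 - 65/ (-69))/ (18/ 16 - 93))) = -1067127871763/ 1399125420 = -762.71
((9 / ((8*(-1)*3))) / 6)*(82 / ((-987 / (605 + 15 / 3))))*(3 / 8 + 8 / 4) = 7.52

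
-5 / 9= -0.56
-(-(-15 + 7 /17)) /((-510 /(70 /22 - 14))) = -868 /2805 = -0.31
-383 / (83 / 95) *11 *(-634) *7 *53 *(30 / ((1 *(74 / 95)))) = 134150747288250 / 3071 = 43683082803.08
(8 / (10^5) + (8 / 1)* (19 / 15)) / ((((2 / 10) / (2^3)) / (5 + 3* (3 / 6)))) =4940039 / 1875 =2634.69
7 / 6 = 1.17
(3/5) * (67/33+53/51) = 1722/935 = 1.84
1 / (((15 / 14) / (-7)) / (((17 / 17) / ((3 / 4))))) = -392 / 45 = -8.71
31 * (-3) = -93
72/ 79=0.91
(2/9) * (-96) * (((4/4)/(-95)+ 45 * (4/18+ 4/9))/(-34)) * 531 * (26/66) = 6356896/1615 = 3936.16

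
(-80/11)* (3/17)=-240/187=-1.28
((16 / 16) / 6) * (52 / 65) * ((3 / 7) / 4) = 0.01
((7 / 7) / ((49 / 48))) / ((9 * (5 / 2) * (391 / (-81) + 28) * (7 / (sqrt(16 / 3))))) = 1152 * sqrt(3) / 3219055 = 0.00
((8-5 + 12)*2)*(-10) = -300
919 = 919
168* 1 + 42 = 210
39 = 39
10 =10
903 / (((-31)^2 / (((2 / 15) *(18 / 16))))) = 2709 / 19220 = 0.14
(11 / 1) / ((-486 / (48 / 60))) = -22 / 1215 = -0.02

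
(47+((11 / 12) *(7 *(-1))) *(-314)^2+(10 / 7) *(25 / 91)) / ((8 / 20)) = -3022295585 / 1911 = -1581525.69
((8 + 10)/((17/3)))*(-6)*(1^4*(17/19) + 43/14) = -170910/2261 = -75.59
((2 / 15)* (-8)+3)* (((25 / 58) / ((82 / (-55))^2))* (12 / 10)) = 3025 / 6724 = 0.45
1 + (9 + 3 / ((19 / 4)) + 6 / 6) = 221 / 19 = 11.63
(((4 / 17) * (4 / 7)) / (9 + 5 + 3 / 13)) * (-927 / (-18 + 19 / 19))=192816 / 374255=0.52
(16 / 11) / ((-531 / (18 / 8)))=-4 / 649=-0.01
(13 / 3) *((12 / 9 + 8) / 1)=364 / 9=40.44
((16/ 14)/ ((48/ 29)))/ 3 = 29/ 126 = 0.23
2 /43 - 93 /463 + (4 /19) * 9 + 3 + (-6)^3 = -79913386 /378271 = -211.26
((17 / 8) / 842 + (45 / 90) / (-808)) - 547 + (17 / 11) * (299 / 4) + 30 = -751129901 / 1870924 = -401.48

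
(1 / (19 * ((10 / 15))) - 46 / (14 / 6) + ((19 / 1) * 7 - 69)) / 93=0.48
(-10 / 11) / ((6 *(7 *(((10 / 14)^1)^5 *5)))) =-0.02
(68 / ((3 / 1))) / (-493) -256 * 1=-22276 / 87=-256.05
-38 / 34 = -19 / 17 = -1.12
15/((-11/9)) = -12.27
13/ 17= 0.76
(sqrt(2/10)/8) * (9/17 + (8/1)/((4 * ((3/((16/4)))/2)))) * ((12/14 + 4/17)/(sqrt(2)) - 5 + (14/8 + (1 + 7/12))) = -299 * sqrt(5)/1224 + 3887 * sqrt(10)/48552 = -0.29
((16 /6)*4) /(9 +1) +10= 166 /15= 11.07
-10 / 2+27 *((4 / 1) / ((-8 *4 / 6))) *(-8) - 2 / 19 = 2981 / 19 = 156.89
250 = 250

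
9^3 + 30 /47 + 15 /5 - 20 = 33494 /47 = 712.64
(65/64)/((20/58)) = 377/128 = 2.95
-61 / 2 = -30.50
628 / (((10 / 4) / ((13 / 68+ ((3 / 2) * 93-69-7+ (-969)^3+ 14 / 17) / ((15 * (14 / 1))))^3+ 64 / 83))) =-1785971764642273844739473452210349 / 87417623125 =-20430340025242751585502.73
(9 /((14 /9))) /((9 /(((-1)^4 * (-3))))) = -27 /14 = -1.93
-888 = -888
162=162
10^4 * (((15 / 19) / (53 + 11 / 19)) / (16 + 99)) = 15000 / 11707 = 1.28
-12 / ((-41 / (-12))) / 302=-72 / 6191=-0.01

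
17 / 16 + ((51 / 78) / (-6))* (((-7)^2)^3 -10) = -2666263 / 208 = -12818.57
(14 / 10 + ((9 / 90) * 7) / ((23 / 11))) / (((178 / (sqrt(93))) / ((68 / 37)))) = 6783 * sqrt(93) / 378695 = 0.17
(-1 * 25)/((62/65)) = -1625/62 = -26.21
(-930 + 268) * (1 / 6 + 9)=-18205 / 3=-6068.33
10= 10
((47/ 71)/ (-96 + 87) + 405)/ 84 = 4.82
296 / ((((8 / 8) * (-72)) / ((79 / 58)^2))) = -230917 / 30276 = -7.63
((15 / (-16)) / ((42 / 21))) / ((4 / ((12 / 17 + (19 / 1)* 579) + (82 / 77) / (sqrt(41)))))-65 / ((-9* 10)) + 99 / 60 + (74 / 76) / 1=-2392421933 / 1860480-15* sqrt(41) / 4928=-1285.94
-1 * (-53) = 53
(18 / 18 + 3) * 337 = 1348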